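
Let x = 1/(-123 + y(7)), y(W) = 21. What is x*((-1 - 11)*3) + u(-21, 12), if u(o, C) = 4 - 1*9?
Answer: -79/17 ≈ -4.6471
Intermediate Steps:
u(o, C) = -5 (u(o, C) = 4 - 9 = -5)
x = -1/102 (x = 1/(-123 + 21) = 1/(-102) = -1/102 ≈ -0.0098039)
x*((-1 - 11)*3) + u(-21, 12) = -(-1 - 11)*3/102 - 5 = -(-2)*3/17 - 5 = -1/102*(-36) - 5 = 6/17 - 5 = -79/17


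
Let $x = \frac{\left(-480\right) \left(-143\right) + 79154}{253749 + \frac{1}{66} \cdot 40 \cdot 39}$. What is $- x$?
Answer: $- \frac{1625734}{2791499} \approx -0.58239$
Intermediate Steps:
$x = \frac{1625734}{2791499}$ ($x = \frac{68640 + 79154}{253749 + \frac{1}{66} \cdot 40 \cdot 39} = \frac{147794}{253749 + \frac{20}{33} \cdot 39} = \frac{147794}{253749 + \frac{260}{11}} = \frac{147794}{\frac{2791499}{11}} = 147794 \cdot \frac{11}{2791499} = \frac{1625734}{2791499} \approx 0.58239$)
$- x = \left(-1\right) \frac{1625734}{2791499} = - \frac{1625734}{2791499}$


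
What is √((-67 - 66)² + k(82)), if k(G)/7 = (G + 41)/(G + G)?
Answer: √70777/2 ≈ 133.02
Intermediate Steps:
k(G) = 7*(41 + G)/(2*G) (k(G) = 7*((G + 41)/(G + G)) = 7*((41 + G)/((2*G))) = 7*((41 + G)*(1/(2*G))) = 7*((41 + G)/(2*G)) = 7*(41 + G)/(2*G))
√((-67 - 66)² + k(82)) = √((-67 - 66)² + (7/2)*(41 + 82)/82) = √((-133)² + (7/2)*(1/82)*123) = √(17689 + 21/4) = √(70777/4) = √70777/2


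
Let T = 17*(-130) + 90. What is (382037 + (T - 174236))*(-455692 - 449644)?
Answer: -186210413816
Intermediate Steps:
T = -2120 (T = -2210 + 90 = -2120)
(382037 + (T - 174236))*(-455692 - 449644) = (382037 + (-2120 - 174236))*(-455692 - 449644) = (382037 - 176356)*(-905336) = 205681*(-905336) = -186210413816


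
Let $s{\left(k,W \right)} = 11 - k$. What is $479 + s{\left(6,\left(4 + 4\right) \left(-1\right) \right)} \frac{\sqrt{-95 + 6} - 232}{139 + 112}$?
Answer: $\frac{119069}{251} + \frac{5 i \sqrt{89}}{251} \approx 474.38 + 0.18793 i$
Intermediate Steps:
$479 + s{\left(6,\left(4 + 4\right) \left(-1\right) \right)} \frac{\sqrt{-95 + 6} - 232}{139 + 112} = 479 + \left(11 - 6\right) \frac{\sqrt{-95 + 6} - 232}{139 + 112} = 479 + \left(11 - 6\right) \frac{\sqrt{-89} - 232}{251} = 479 + 5 \left(i \sqrt{89} - 232\right) \frac{1}{251} = 479 + 5 \left(-232 + i \sqrt{89}\right) \frac{1}{251} = 479 + 5 \left(- \frac{232}{251} + \frac{i \sqrt{89}}{251}\right) = 479 - \left(\frac{1160}{251} - \frac{5 i \sqrt{89}}{251}\right) = \frac{119069}{251} + \frac{5 i \sqrt{89}}{251}$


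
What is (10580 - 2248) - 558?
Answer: 7774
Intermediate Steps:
(10580 - 2248) - 558 = 8332 - 558 = 7774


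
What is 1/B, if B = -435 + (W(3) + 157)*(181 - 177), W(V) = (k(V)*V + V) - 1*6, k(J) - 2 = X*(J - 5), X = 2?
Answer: 1/157 ≈ 0.0063694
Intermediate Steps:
k(J) = -8 + 2*J (k(J) = 2 + 2*(J - 5) = 2 + 2*(-5 + J) = 2 + (-10 + 2*J) = -8 + 2*J)
W(V) = -6 + V + V*(-8 + 2*V) (W(V) = ((-8 + 2*V)*V + V) - 1*6 = (V*(-8 + 2*V) + V) - 6 = (V + V*(-8 + 2*V)) - 6 = -6 + V + V*(-8 + 2*V))
B = 157 (B = -435 + ((-6 + 3 + 2*3*(-4 + 3)) + 157)*(181 - 177) = -435 + ((-6 + 3 + 2*3*(-1)) + 157)*4 = -435 + ((-6 + 3 - 6) + 157)*4 = -435 + (-9 + 157)*4 = -435 + 148*4 = -435 + 592 = 157)
1/B = 1/157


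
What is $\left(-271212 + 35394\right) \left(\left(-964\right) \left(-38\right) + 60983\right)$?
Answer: $-23019374070$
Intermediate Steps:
$\left(-271212 + 35394\right) \left(\left(-964\right) \left(-38\right) + 60983\right) = - 235818 \left(36632 + 60983\right) = \left(-235818\right) 97615 = -23019374070$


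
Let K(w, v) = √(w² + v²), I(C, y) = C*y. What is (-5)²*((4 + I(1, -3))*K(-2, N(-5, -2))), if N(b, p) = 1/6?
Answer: 25*√145/6 ≈ 50.173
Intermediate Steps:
N(b, p) = ⅙
K(w, v) = √(v² + w²)
(-5)²*((4 + I(1, -3))*K(-2, N(-5, -2))) = (-5)²*((4 + 1*(-3))*√((⅙)² + (-2)²)) = 25*((4 - 3)*√(1/36 + 4)) = 25*(1*√(145/36)) = 25*(1*(√145/6)) = 25*(√145/6) = 25*√145/6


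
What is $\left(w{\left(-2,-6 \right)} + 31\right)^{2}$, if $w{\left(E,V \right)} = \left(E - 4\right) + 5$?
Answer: $900$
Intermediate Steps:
$w{\left(E,V \right)} = 1 + E$ ($w{\left(E,V \right)} = \left(-4 + E\right) + 5 = 1 + E$)
$\left(w{\left(-2,-6 \right)} + 31\right)^{2} = \left(\left(1 - 2\right) + 31\right)^{2} = \left(-1 + 31\right)^{2} = 30^{2} = 900$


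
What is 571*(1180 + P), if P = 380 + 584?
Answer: 1224224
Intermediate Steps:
P = 964
571*(1180 + P) = 571*(1180 + 964) = 571*2144 = 1224224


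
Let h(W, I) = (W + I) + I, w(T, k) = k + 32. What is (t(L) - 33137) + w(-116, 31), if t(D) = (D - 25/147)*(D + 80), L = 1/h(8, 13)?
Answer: -1874081277/56644 ≈ -33085.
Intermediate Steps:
w(T, k) = 32 + k
h(W, I) = W + 2*I (h(W, I) = (I + W) + I = W + 2*I)
L = 1/34 (L = 1/(8 + 2*13) = 1/(8 + 26) = 1/34 ≈ 0.029412)
t(D) = (80 + D)*(-25/147 + D) (t(D) = (D - 25*1/147)*(80 + D) = (D - 25/147)*(80 + D) = (-25/147 + D)*(80 + D) = (80 + D)*(-25/147 + D))
(t(L) - 33137) + w(-116, 31) = ((-2000/147 + (1/34)² + (11735/147)*(1/34)) - 33137) + (32 + 31) = ((-2000/147 + 1/1156 + 11735/4998) - 33137) + 63 = (-637621/56644 - 33137) + 63 = -1877649849/56644 + 63 = -1874081277/56644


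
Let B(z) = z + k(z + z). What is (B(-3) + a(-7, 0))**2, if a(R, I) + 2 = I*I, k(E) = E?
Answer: 121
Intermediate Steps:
a(R, I) = -2 + I**2 (a(R, I) = -2 + I*I = -2 + I**2)
B(z) = 3*z (B(z) = z + (z + z) = z + 2*z = 3*z)
(B(-3) + a(-7, 0))**2 = (3*(-3) + (-2 + 0**2))**2 = (-9 + (-2 + 0))**2 = (-9 - 2)**2 = (-11)**2 = 121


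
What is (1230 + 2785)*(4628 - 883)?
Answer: 15036175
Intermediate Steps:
(1230 + 2785)*(4628 - 883) = 4015*3745 = 15036175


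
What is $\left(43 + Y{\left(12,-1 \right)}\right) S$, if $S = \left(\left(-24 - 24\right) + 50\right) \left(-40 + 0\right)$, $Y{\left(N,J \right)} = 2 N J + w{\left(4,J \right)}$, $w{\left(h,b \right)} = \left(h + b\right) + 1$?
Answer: $-1840$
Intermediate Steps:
$w{\left(h,b \right)} = 1 + b + h$ ($w{\left(h,b \right)} = \left(b + h\right) + 1 = 1 + b + h$)
$Y{\left(N,J \right)} = 5 + J + 2 J N$ ($Y{\left(N,J \right)} = 2 N J + \left(1 + J + 4\right) = 2 J N + \left(5 + J\right) = 5 + J + 2 J N$)
$S = -80$ ($S = \left(-48 + 50\right) \left(-40\right) = 2 \left(-40\right) = -80$)
$\left(43 + Y{\left(12,-1 \right)}\right) S = \left(43 + \left(5 - 1 + 2 \left(-1\right) 12\right)\right) \left(-80\right) = \left(43 - 20\right) \left(-80\right) = 23 \left(-80\right) = -1840$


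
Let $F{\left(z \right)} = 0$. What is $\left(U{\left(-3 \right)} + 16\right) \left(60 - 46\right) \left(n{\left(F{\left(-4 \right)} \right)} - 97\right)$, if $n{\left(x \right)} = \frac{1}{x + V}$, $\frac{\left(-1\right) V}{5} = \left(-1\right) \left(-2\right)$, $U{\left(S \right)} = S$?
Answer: $- \frac{88361}{5} \approx -17672.0$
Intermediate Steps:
$V = -10$ ($V = - 5 \left(\left(-1\right) \left(-2\right)\right) = \left(-5\right) 2 = -10$)
$n{\left(x \right)} = \frac{1}{-10 + x}$ ($n{\left(x \right)} = \frac{1}{x - 10} = \frac{1}{-10 + x}$)
$\left(U{\left(-3 \right)} + 16\right) \left(60 - 46\right) \left(n{\left(F{\left(-4 \right)} \right)} - 97\right) = \left(-3 + 16\right) \left(60 - 46\right) \left(\frac{1}{-10 + 0} - 97\right) = 13 \cdot 14 \left(\frac{1}{-10} - 97\right) = 182 \left(- \frac{1}{10} - 97\right) = 182 \left(- \frac{971}{10}\right) = - \frac{88361}{5}$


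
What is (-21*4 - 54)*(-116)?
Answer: 16008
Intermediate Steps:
(-21*4 - 54)*(-116) = (-84 - 54)*(-116) = -138*(-116) = 16008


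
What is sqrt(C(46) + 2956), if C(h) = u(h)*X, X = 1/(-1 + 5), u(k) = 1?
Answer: 5*sqrt(473)/2 ≈ 54.371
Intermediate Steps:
X = 1/4 ≈ 0.25000
C(h) = 1/4 (C(h) = 1*(1/4) = 1/4)
sqrt(C(46) + 2956) = sqrt(1/4 + 2956) = sqrt(11825/4) = 5*sqrt(473)/2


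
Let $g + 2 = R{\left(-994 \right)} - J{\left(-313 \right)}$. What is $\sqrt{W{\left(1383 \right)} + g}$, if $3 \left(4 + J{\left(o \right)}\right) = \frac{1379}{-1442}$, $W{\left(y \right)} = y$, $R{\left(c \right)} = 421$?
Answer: $\frac{\sqrt{689876490}}{618} \approx 42.501$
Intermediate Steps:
$J{\left(o \right)} = - \frac{2669}{618}$ ($J{\left(o \right)} = -4 + \frac{1379 \frac{1}{-1442}}{3} = -4 + \frac{1379 \left(- \frac{1}{1442}\right)}{3} = -4 + \frac{1}{3} \left(- \frac{197}{206}\right) = -4 - \frac{197}{618} = - \frac{2669}{618}$)
$g = \frac{261611}{618}$ ($g = -2 + \left(421 - - \frac{2669}{618}\right) = -2 + \left(421 + \frac{2669}{618}\right) = -2 + \frac{262847}{618} = \frac{261611}{618} \approx 423.32$)
$\sqrt{W{\left(1383 \right)} + g} = \sqrt{1383 + \frac{261611}{618}} = \sqrt{\frac{1116305}{618}} = \frac{\sqrt{689876490}}{618}$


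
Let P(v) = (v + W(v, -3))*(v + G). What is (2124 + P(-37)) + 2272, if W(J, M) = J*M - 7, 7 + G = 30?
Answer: 3458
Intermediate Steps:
G = 23 (G = -7 + 30 = 23)
W(J, M) = -7 + J*M
P(v) = (-7 - 2*v)*(23 + v) (P(v) = (v + (-7 + v*(-3)))*(v + 23) = (v + (-7 - 3*v))*(23 + v) = (-7 - 2*v)*(23 + v))
(2124 + P(-37)) + 2272 = (2124 + (-161 - 53*(-37) - 2*(-37)**2)) + 2272 = (2124 + (-161 + 1961 - 2*1369)) + 2272 = (2124 + (-161 + 1961 - 2738)) + 2272 = (2124 - 938) + 2272 = 1186 + 2272 = 3458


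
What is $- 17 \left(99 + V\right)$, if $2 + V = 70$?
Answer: $-2839$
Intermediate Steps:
$V = 68$ ($V = -2 + 70 = 68$)
$- 17 \left(99 + V\right) = - 17 \left(99 + 68\right) = \left(-17\right) 167 = -2839$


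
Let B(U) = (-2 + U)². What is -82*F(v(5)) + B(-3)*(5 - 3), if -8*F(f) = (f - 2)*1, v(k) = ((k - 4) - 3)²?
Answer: 141/2 ≈ 70.500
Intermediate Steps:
v(k) = (-7 + k)² (v(k) = ((-4 + k) - 3)² = (-7 + k)²)
F(f) = ¼ - f/8 (F(f) = -(f - 2)/8 = -(-2 + f)/8 = ¼ - f/8)
-82*F(v(5)) + B(-3)*(5 - 3) = -82*(¼ - (-7 + 5)²/8) + (-2 - 3)²*(5 - 3) = -82*(¼ - ⅛*(-2)²) + (-5)²*2 = -82*(¼ - ⅛*4) + 25*2 = -82*(¼ - ½) + 50 = -82*(-¼) + 50 = 41/2 + 50 = 141/2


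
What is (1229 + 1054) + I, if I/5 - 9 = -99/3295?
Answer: 1534053/659 ≈ 2327.9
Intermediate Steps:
I = 29556/659 (I = 45 + 5*(-99/3295) = 45 - 99/659 = 29556/659 ≈ 44.850)
(1229 + 1054) + I = (1229 + 1054) + 29556/659 = 2283 + 29556/659 = 1534053/659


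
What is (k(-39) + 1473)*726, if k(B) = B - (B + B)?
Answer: 1097712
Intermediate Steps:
k(B) = -B (k(B) = B - 2*B = -B)
(k(-39) + 1473)*726 = (-1*(-39) + 1473)*726 = (39 + 1473)*726 = 1512*726 = 1097712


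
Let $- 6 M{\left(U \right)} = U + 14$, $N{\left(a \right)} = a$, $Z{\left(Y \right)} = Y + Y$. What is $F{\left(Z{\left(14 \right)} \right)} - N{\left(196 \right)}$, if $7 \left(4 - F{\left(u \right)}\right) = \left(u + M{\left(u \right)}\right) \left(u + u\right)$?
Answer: $-360$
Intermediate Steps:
$Z{\left(Y \right)} = 2 Y$
$M{\left(U \right)} = - \frac{7}{3} - \frac{U}{6}$ ($M{\left(U \right)} = - \frac{U + 14}{6} = - \frac{14 + U}{6} = - \frac{7}{3} - \frac{U}{6}$)
$F{\left(u \right)} = 4 - \frac{2 u \left(- \frac{7}{3} + \frac{5 u}{6}\right)}{7}$ ($F{\left(u \right)} = 4 - \frac{\left(u - \left(\frac{7}{3} + \frac{u}{6}\right)\right) \left(u + u\right)}{7} = 4 - \frac{\left(- \frac{7}{3} + \frac{5 u}{6}\right) 2 u}{7} = 4 - \frac{2 u \left(- \frac{7}{3} + \frac{5 u}{6}\right)}{7}$)
$F{\left(Z{\left(14 \right)} \right)} - N{\left(196 \right)} = \left(4 - \frac{5 \left(2 \cdot 14\right)^{2}}{21} + \frac{2 \cdot 2 \cdot 14}{3}\right) - 196 = \left(4 - \frac{5 \cdot 28^{2}}{21} + \frac{2}{3} \cdot 28\right) - 196 = \left(4 - \frac{560}{3} + \frac{56}{3}\right) - 196 = -164 - 196 = -360$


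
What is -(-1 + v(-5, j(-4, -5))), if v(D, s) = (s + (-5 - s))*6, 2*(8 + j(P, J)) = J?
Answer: 31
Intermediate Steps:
j(P, J) = -8 + J/2
v(D, s) = -30 (v(D, s) = -5*6 = -30)
-(-1 + v(-5, j(-4, -5))) = -(-1 - 30) = -1*(-31) = 31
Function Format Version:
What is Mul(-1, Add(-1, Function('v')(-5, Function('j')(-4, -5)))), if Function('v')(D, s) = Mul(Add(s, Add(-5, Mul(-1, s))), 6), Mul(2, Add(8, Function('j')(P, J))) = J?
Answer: 31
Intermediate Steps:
Function('j')(P, J) = Add(-8, Mul(Rational(1, 2), J))
Function('v')(D, s) = -30 (Function('v')(D, s) = Mul(-5, 6) = -30)
Mul(-1, Add(-1, Function('v')(-5, Function('j')(-4, -5)))) = Mul(-1, Add(-1, -30)) = Mul(-1, -31) = 31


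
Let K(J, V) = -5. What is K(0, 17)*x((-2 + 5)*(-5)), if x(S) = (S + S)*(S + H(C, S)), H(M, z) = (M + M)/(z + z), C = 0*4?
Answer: -2250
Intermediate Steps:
C = 0
H(M, z) = M/z (H(M, z) = (2*M)/((2*z)) = (2*M)*(1/(2*z)) = M/z)
x(S) = 2*S**2 (x(S) = (S + S)*(S + 0/S) = (2*S)*(S + 0) = (2*S)*S = 2*S**2)
K(0, 17)*x((-2 + 5)*(-5)) = -10*((-2 + 5)*(-5))**2 = -10*(3*(-5))**2 = -10*(-15)**2 = -10*225 = -5*450 = -2250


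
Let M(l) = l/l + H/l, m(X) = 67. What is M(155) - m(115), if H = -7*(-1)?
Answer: -10223/155 ≈ -65.955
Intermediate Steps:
H = 7
M(l) = 1 + 7/l (M(l) = l/l + 7/l = 1 + 7/l)
M(155) - m(115) = (7 + 155)/155 - 1*67 = (1/155)*162 - 67 = 162/155 - 67 = -10223/155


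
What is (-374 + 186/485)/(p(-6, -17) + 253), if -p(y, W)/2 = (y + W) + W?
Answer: -181204/161505 ≈ -1.1220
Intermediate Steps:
p(y, W) = -4*W - 2*y (p(y, W) = -2*((y + W) + W) = -2*((W + y) + W) = -2*(y + 2*W) = -4*W - 2*y)
(-374 + 186/485)/(p(-6, -17) + 253) = (-374 + 186/485)/((-4*(-17) - 2*(-6)) + 253) = (-374 + 186*(1/485))/((68 + 12) + 253) = (-374 + 186/485)/(80 + 253) = -181204/485/333 = -181204/485*1/333 = -181204/161505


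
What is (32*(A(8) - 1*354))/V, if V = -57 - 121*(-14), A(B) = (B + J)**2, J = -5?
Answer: -11040/1637 ≈ -6.7440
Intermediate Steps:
A(B) = (-5 + B)**2 (A(B) = (B - 5)**2 = (-5 + B)**2)
V = 1637 (V = -57 + 1694 = 1637)
(32*(A(8) - 1*354))/V = (32*((-5 + 8)**2 - 1*354))/1637 = (32*(3**2 - 354))*(1/1637) = (32*(9 - 354))*(1/1637) = (32*(-345))*(1/1637) = -11040*1/1637 = -11040/1637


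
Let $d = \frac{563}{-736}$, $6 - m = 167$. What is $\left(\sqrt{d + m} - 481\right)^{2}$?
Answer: $\frac{\left(88504 - i \sqrt{5476714}\right)^{2}}{33856} \approx 2.312 \cdot 10^{5} - 12235.0 i$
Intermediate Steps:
$m = -161$ ($m = 6 - 167 = -161$)
$d = - \frac{563}{736}$ ($d = 563 \left(- \frac{1}{736}\right) = - \frac{563}{736} \approx -0.76495$)
$\left(\sqrt{d + m} - 481\right)^{2} = \left(\sqrt{- \frac{563}{736} - 161} - 481\right)^{2} = \left(\sqrt{- \frac{119059}{736}} - 481\right)^{2} = \left(\frac{i \sqrt{5476714}}{184} - 481\right)^{2} = \left(-481 + \frac{i \sqrt{5476714}}{184}\right)^{2}$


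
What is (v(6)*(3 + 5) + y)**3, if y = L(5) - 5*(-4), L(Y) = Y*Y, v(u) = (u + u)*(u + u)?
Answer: 1715072373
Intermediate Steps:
v(u) = 4*u**2 (v(u) = (2*u)*(2*u) = 4*u**2)
L(Y) = Y**2
y = 45 (y = 5**2 - 5*(-4) = 25 + 20 = 45)
(v(6)*(3 + 5) + y)**3 = ((4*6**2)*(3 + 5) + 45)**3 = ((4*36)*8 + 45)**3 = (144*8 + 45)**3 = (1152 + 45)**3 = 1197**3 = 1715072373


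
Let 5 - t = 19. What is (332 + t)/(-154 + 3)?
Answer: -318/151 ≈ -2.1060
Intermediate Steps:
t = -14 (t = 5 - 1*19 = 5 - 19 = -14)
(332 + t)/(-154 + 3) = (332 - 14)/(-154 + 3) = 318/(-151) = 318*(-1/151) = -318/151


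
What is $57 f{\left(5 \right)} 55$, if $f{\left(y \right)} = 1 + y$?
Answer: $18810$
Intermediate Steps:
$57 f{\left(5 \right)} 55 = 57 \left(1 + 5\right) 55 = 57 \cdot 6 \cdot 55 = 342 \cdot 55 = 18810$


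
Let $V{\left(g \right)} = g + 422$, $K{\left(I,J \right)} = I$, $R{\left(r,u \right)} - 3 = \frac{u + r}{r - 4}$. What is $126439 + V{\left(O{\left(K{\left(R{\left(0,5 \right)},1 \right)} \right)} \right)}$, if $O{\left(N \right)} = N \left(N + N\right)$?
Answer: $\frac{1014937}{8} \approx 1.2687 \cdot 10^{5}$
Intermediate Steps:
$R{\left(r,u \right)} = 3 + \frac{r + u}{-4 + r}$ ($R{\left(r,u \right)} = 3 + \frac{u + r}{r - 4} = 3 + \frac{r + u}{-4 + r}$)
$O{\left(N \right)} = 2 N^{2}$ ($O{\left(N \right)} = N 2 N = 2 N^{2}$)
$V{\left(g \right)} = 422 + g$
$126439 + V{\left(O{\left(K{\left(R{\left(0,5 \right)},1 \right)} \right)} \right)} = 126439 + \left(422 + 2 \left(\frac{-12 + 5 + 4 \cdot 0}{-4 + 0}\right)^{2}\right) = 126439 + \left(422 + 2 \left(\frac{-12 + 5 + 0}{-4}\right)^{2}\right) = 126439 + \left(422 + 2 \left(\left(- \frac{1}{4}\right) \left(-7\right)\right)^{2}\right) = 126439 + \left(422 + 2 \left(\frac{7}{4}\right)^{2}\right) = 126439 + \left(422 + 2 \cdot \frac{49}{16}\right) = 126439 + \left(422 + \frac{49}{8}\right) = 126439 + \frac{3425}{8} = \frac{1014937}{8}$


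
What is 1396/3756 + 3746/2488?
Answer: 2192903/1168116 ≈ 1.8773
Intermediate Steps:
1396/3756 + 3746/2488 = 1396*(1/3756) + 3746*(1/2488) = 349/939 + 1873/1244 = 2192903/1168116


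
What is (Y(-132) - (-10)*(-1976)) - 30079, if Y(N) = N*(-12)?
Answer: -48255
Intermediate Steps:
Y(N) = -12*N
(Y(-132) - (-10)*(-1976)) - 30079 = (-12*(-132) - (-10)*(-1976)) - 30079 = (1584 - 1*19760) - 30079 = (1584 - 19760) - 30079 = -18176 - 30079 = -48255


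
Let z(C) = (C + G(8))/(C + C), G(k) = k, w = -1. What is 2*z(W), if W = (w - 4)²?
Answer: 33/25 ≈ 1.3200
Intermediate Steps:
W = 25 (W = (-1 - 4)² = (-5)² = 25)
z(C) = (8 + C)/(2*C) (z(C) = (C + 8)/(C + C) = (8 + C)/((2*C)) = (8 + C)*(1/(2*C)) = (8 + C)/(2*C))
2*z(W) = 2*((½)*(8 + 25)/25) = 2*((½)*(1/25)*33) = 2*(33/50) = 33/25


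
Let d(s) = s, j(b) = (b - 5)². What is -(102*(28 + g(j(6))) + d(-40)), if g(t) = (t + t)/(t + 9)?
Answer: -14182/5 ≈ -2836.4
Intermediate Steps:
j(b) = (-5 + b)²
g(t) = 2*t/(9 + t) (g(t) = (2*t)/(9 + t) = 2*t/(9 + t))
-(102*(28 + g(j(6))) + d(-40)) = -(102*(28 + 2*(-5 + 6)²/(9 + (-5 + 6)²)) - 40) = -(102*(28 + 2*1²/(9 + 1²)) - 40) = -(102*(28 + 2*1/(9 + 1)) - 40) = -(102*(28 + 2*1/10) - 40) = -(102*(28 + 2*1*(⅒)) - 40) = -(102*(28 + ⅕) - 40) = -(102*(141/5) - 40) = -(14382/5 - 40) = -1*14182/5 = -14182/5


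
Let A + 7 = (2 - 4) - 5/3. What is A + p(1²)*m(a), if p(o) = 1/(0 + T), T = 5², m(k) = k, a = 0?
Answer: -32/3 ≈ -10.667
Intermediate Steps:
T = 25
p(o) = 1/25 (p(o) = 1/(0 + 25) = 1/25)
A = -32/3 (A = -7 + ((2 - 4) - 5/3) = -7 + (-2 - 5*⅓) = -7 + (-2 - 5/3) = -7 - 11/3 = -32/3 ≈ -10.667)
A + p(1²)*m(a) = -32/3 + (1/25)*0 = -32/3 + 0 = -32/3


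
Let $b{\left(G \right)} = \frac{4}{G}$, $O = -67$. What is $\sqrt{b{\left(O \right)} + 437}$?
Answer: $\frac{5 \sqrt{78457}}{67} \approx 20.903$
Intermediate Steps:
$\sqrt{b{\left(O \right)} + 437} = \sqrt{\frac{4}{-67} + 437} = \sqrt{4 \left(- \frac{1}{67}\right) + 437} = \sqrt{- \frac{4}{67} + 437} = \sqrt{\frac{29275}{67}} = \frac{5 \sqrt{78457}}{67}$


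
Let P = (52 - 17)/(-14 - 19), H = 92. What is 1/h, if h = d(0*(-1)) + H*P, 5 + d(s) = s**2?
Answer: -33/3385 ≈ -0.0097489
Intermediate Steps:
d(s) = -5 + s**2
P = -35/33 (P = 35/(-33) = 35*(-1/33) = -35/33 ≈ -1.0606)
h = -3385/33 (h = (-5 + (0*(-1))**2) + 92*(-35/33) = (-5 + 0**2) - 3220/33 = (-5 + 0) - 3220/33 = -5 - 3220/33 = -3385/33 ≈ -102.58)
1/h = 1/(-3385/33) = -33/3385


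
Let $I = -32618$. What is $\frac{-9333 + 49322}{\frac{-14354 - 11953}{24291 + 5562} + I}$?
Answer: $- \frac{132643513}{108196829} \approx -1.2259$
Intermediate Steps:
$\frac{-9333 + 49322}{\frac{-14354 - 11953}{24291 + 5562} + I} = \frac{-9333 + 49322}{\frac{-14354 - 11953}{24291 + 5562} - 32618} = \frac{39989}{- \frac{26307}{29853} - 32618} = \frac{39989}{\left(-26307\right) \frac{1}{29853} - 32618} = \frac{39989}{- \frac{2923}{3317} - 32618} = \frac{39989}{- \frac{108196829}{3317}} = 39989 \left(- \frac{3317}{108196829}\right) = - \frac{132643513}{108196829}$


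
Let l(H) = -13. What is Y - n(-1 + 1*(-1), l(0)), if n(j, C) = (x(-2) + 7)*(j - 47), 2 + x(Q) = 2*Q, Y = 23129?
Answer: 23178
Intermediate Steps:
x(Q) = -2 + 2*Q
n(j, C) = -47 + j (n(j, C) = ((-2 + 2*(-2)) + 7)*(j - 47) = ((-2 - 4) + 7)*(-47 + j) = (-6 + 7)*(-47 + j) = 1*(-47 + j) = -47 + j)
Y - n(-1 + 1*(-1), l(0)) = 23129 - (-47 + (-1 + 1*(-1))) = 23129 - (-47 + (-1 - 1)) = 23129 - (-47 - 2) = 23129 - 1*(-49) = 23129 + 49 = 23178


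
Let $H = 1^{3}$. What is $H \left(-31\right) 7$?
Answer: $-217$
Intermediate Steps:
$H = 1$
$H \left(-31\right) 7 = 1 \left(-31\right) 7 = \left(-31\right) 7 = -217$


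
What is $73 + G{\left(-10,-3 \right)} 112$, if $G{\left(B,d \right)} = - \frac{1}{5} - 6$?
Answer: $- \frac{3107}{5} \approx -621.4$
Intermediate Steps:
$G{\left(B,d \right)} = - \frac{31}{5}$ ($G{\left(B,d \right)} = \left(-1\right) \frac{1}{5} - 6 = - \frac{1}{5} - 6 = - \frac{31}{5}$)
$73 + G{\left(-10,-3 \right)} 112 = 73 - \frac{3472}{5} = - \frac{3107}{5}$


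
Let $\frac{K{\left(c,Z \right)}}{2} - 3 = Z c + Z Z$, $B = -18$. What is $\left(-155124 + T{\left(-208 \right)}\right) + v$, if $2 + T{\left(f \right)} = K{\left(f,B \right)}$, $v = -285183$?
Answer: $-432167$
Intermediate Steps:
$K{\left(c,Z \right)} = 6 + 2 Z^{2} + 2 Z c$ ($K{\left(c,Z \right)} = 6 + 2 \left(Z c + Z Z\right) = 6 + 2 \left(Z c + Z^{2}\right) = 6 + 2 \left(Z^{2} + Z c\right) = 6 + \left(2 Z^{2} + 2 Z c\right) = 6 + 2 Z^{2} + 2 Z c$)
$T{\left(f \right)} = 652 - 36 f$ ($T{\left(f \right)} = -2 + \left(6 + 2 \left(-18\right)^{2} + 2 \left(-18\right) f\right) = -2 + \left(6 + 2 \cdot 324 - 36 f\right) = -2 + \left(6 + 648 - 36 f\right) = -2 - \left(-654 + 36 f\right) = 652 - 36 f$)
$\left(-155124 + T{\left(-208 \right)}\right) + v = \left(-155124 + \left(652 - -7488\right)\right) - 285183 = \left(-155124 + \left(652 + 7488\right)\right) - 285183 = \left(-155124 + 8140\right) - 285183 = -146984 - 285183 = -432167$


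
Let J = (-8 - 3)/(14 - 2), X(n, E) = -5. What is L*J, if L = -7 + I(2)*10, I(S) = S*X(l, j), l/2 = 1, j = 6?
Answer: 1177/12 ≈ 98.083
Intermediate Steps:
l = 2 (l = 2*1 = 2)
I(S) = -5*S (I(S) = S*(-5) = -5*S)
L = -107 (L = -7 - 5*2*10 = -7 - 10*10 = -7 - 100 = -107)
J = -11/12 ≈ -0.91667
L*J = -107*(-11/12) = 1177/12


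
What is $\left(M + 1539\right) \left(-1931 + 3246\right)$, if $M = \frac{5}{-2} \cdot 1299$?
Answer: $- \frac{4493355}{2} \approx -2.2467 \cdot 10^{6}$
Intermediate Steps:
$M = - \frac{6495}{2}$ ($M = 5 \left(- \frac{1}{2}\right) 1299 = \left(- \frac{5}{2}\right) 1299 = - \frac{6495}{2} \approx -3247.5$)
$\left(M + 1539\right) \left(-1931 + 3246\right) = \left(- \frac{6495}{2} + 1539\right) \left(-1931 + 3246\right) = \left(- \frac{3417}{2}\right) 1315 = - \frac{4493355}{2}$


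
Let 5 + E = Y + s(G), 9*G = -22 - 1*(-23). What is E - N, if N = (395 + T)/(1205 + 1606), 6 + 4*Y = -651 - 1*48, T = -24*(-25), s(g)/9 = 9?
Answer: -1131191/11244 ≈ -100.60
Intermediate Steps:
G = 1/9 (G = (-22 - 1*(-23))/9 = (-22 + 23)/9 = (1/9)*1 = 1/9 ≈ 0.11111)
s(g) = 81 (s(g) = 9*9 = 81)
T = 600
Y = -705/4 (Y = -3/2 + (-651 - 1*48)/4 = -3/2 + (-651 - 48)/4 = -3/2 + (1/4)*(-699) = -3/2 - 699/4 = -705/4 ≈ -176.25)
N = 995/2811 (N = (395 + 600)/(1205 + 1606) = 995/2811 ≈ 0.35397)
E = -401/4 (E = -5 + (-705/4 + 81) = -5 - 381/4 = -401/4 ≈ -100.25)
E - N = -401/4 - 1*995/2811 = -401/4 - 995/2811 = -1131191/11244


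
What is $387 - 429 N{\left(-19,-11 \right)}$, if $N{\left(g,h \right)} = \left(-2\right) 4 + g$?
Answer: $11970$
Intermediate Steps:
$N{\left(g,h \right)} = -8 + g$
$387 - 429 N{\left(-19,-11 \right)} = 387 - 429 \left(-8 - 19\right) = 387 - -11583 = 387 + 11583 = 11970$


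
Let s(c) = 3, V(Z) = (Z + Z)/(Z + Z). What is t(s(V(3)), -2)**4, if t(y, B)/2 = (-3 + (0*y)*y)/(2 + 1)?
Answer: 16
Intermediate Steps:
V(Z) = 1 (V(Z) = (2*Z)/((2*Z)) = (2*Z)*(1/(2*Z)) = 1)
t(y, B) = -2 (t(y, B) = 2*((-3 + (0*y)*y)/(2 + 1)) = 2*((-3 + 0*y)/3) = 2*((-3 + 0)*(1/3)) = 2*(-3*1/3) = 2*(-1) = -2)
t(s(V(3)), -2)**4 = (-2)**4 = 16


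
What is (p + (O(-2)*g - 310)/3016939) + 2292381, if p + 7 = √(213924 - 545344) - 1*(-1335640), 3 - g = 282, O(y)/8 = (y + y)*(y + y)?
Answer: 10945496893124/3016939 + 2*I*√82855 ≈ 3.628e+6 + 575.69*I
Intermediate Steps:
O(y) = 32*y² (O(y) = 8*((y + y)*(y + y)) = 8*((2*y)*(2*y)) = 8*(4*y²) = 32*y²)
g = -279 (g = 3 - 1*282 = 3 - 282 = -279)
p = 1335633 + 2*I*√82855 (p = -7 + (√(213924 - 545344) - 1*(-1335640)) = -7 + (√(-331420) + 1335640) = -7 + (2*I*√82855 + 1335640) = -7 + (1335640 + 2*I*√82855) = 1335633 + 2*I*√82855 ≈ 1.3356e+6 + 575.69*I)
(p + (O(-2)*g - 310)/3016939) + 2292381 = ((1335633 + 2*I*√82855) + ((32*(-2)²)*(-279) - 310)/3016939) + 2292381 = ((1335633 + 2*I*√82855) + ((32*4)*(-279) - 310)*(1/3016939)) + 2292381 = ((1335633 + 2*I*√82855) + (128*(-279) - 310)*(1/3016939)) + 2292381 = ((1335633 + 2*I*√82855) + (-35712 - 310)*(1/3016939)) + 2292381 = ((1335633 + 2*I*√82855) - 36022*1/3016939) + 2292381 = ((1335633 + 2*I*√82855) - 36022/3016939) + 2292381 = (4029523251365/3016939 + 2*I*√82855) + 2292381 = 10945496893124/3016939 + 2*I*√82855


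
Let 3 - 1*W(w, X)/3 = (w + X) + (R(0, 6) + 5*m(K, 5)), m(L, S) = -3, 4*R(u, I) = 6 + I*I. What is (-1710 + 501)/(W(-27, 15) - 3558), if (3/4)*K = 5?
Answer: 806/2333 ≈ 0.34548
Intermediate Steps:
K = 20/3 (K = (4/3)*5 = 20/3 ≈ 6.6667)
R(u, I) = 3/2 + I²/4 (R(u, I) = (6 + I*I)/4 = (6 + I²)/4 = 3/2 + I²/4)
W(w, X) = 45/2 - 3*X - 3*w (W(w, X) = 9 - 3*((w + X) + ((3/2 + (¼)*6²) + 5*(-3))) = 9 - 3*((X + w) + ((3/2 + (¼)*36) - 15)) = 9 - 3*((X + w) + ((3/2 + 9) - 15)) = 9 - 3*((X + w) + (21/2 - 15)) = 9 - 3*((X + w) - 9/2) = 9 - 3*(-9/2 + X + w) = 9 + (27/2 - 3*X - 3*w) = 45/2 - 3*X - 3*w)
(-1710 + 501)/(W(-27, 15) - 3558) = (-1710 + 501)/((45/2 - 3*15 - 3*(-27)) - 3558) = -1209/((45/2 - 45 + 81) - 3558) = -1209/(117/2 - 3558) = -1209/(-6999/2) = -1209*(-2/6999) = 806/2333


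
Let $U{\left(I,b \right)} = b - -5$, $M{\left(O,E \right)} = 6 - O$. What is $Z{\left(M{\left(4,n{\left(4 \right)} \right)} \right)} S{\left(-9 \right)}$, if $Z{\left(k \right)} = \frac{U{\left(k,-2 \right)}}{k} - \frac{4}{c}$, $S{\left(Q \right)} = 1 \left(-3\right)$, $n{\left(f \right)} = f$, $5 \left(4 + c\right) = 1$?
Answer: $- \frac{291}{38} \approx -7.6579$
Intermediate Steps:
$c = - \frac{19}{5}$ ($c = -4 + \frac{1}{5} \cdot 1 = -4 + \frac{1}{5} = - \frac{19}{5} \approx -3.8$)
$U{\left(I,b \right)} = 5 + b$ ($U{\left(I,b \right)} = b + 5 = 5 + b$)
$S{\left(Q \right)} = -3$
$Z{\left(k \right)} = \frac{20}{19} + \frac{3}{k}$ ($Z{\left(k \right)} = \frac{5 - 2}{k} - \frac{4}{- \frac{19}{5}} = \frac{3}{k} - - \frac{20}{19} = \frac{3}{k} + \frac{20}{19} = \frac{20}{19} + \frac{3}{k}$)
$Z{\left(M{\left(4,n{\left(4 \right)} \right)} \right)} S{\left(-9 \right)} = \left(\frac{20}{19} + \frac{3}{6 - 4}\right) \left(-3\right) = \left(\frac{20}{19} + \frac{3}{2}\right) \left(-3\right) = \frac{97}{38} \left(-3\right) = - \frac{291}{38}$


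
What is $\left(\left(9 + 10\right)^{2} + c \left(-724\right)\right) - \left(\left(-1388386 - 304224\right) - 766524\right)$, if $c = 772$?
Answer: $1900567$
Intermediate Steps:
$\left(\left(9 + 10\right)^{2} + c \left(-724\right)\right) - \left(\left(-1388386 - 304224\right) - 766524\right) = \left(\left(9 + 10\right)^{2} + 772 \left(-724\right)\right) - \left(\left(-1388386 - 304224\right) - 766524\right) = \left(19^{2} - 558928\right) - \left(-1692610 - 766524\right) = \left(361 - 558928\right) - -2459134 = -558567 + 2459134 = 1900567$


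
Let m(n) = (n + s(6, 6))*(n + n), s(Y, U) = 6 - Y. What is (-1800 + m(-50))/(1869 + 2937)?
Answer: 1600/2403 ≈ 0.66583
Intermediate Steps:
m(n) = 2*n**2 (m(n) = (n + (6 - 1*6))*(n + n) = (n + (6 - 6))*(2*n) = (n + 0)*(2*n) = n*(2*n) = 2*n**2)
(-1800 + m(-50))/(1869 + 2937) = (-1800 + 2*(-50)**2)/(1869 + 2937) = (-1800 + 2*2500)/4806 = (-1800 + 5000)*(1/4806) = 3200*(1/4806) = 1600/2403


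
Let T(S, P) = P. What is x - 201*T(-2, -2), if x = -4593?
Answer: -4191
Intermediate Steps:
x - 201*T(-2, -2) = -4593 - 201*(-2) = -4593 + 402 = -4191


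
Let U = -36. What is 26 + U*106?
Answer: -3790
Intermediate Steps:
26 + U*106 = 26 - 36*106 = 26 - 3816 = -3790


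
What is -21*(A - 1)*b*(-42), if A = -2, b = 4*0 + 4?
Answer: -10584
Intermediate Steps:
b = 4 (b = 0 + 4 = 4)
-21*(A - 1)*b*(-42) = -21*(-2 - 1)*4*(-42) = -(-63)*4*(-42) = -21*(-12)*(-42) = 252*(-42) = -10584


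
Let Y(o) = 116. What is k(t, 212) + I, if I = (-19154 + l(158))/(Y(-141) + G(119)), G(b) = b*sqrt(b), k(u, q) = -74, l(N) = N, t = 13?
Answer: -121502486/1671703 - 2260524*sqrt(119)/1671703 ≈ -87.433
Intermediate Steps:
G(b) = b**(3/2)
I = -18996/(116 + 119*sqrt(119)) (I = (-19154 + 158)/(116 + 119**(3/2)) = -18996/(116 + 119*sqrt(119)) ≈ -13.433)
k(t, 212) + I = -74 + (2203536/1671703 - 2260524*sqrt(119)/1671703) = -121502486/1671703 - 2260524*sqrt(119)/1671703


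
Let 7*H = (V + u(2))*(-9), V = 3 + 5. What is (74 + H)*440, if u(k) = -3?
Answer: 208120/7 ≈ 29731.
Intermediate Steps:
V = 8
H = -45/7 (H = ((8 - 3)*(-9))/7 = (5*(-9))/7 = (⅐)*(-45) = -45/7 ≈ -6.4286)
(74 + H)*440 = (74 - 45/7)*440 = (473/7)*440 = 208120/7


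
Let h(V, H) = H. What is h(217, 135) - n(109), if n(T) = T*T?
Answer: -11746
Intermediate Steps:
n(T) = T²
h(217, 135) - n(109) = 135 - 1*109² = 135 - 1*11881 = 135 - 11881 = -11746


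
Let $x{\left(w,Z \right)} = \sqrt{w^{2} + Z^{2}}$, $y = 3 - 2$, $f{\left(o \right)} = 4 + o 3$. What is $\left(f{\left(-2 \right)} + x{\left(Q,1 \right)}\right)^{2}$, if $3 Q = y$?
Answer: $\frac{\left(6 - \sqrt{10}\right)^{2}}{9} \approx 0.89474$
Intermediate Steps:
$f{\left(o \right)} = 4 + 3 o$
$y = 1$ ($y = 3 - 2 = 1$)
$Q = \frac{1}{3}$ ($Q = \frac{1}{3} \cdot 1 = \frac{1}{3} \approx 0.33333$)
$x{\left(w,Z \right)} = \sqrt{Z^{2} + w^{2}}$
$\left(f{\left(-2 \right)} + x{\left(Q,1 \right)}\right)^{2} = \left(\left(4 + 3 \left(-2\right)\right) + \sqrt{1^{2} + \left(\frac{1}{3}\right)^{2}}\right)^{2} = \left(\left(4 - 6\right) + \sqrt{1 + \frac{1}{9}}\right)^{2} = \left(-2 + \sqrt{\frac{10}{9}}\right)^{2} = \left(-2 + \frac{\sqrt{10}}{3}\right)^{2}$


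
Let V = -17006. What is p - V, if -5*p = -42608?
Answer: 127638/5 ≈ 25528.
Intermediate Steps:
p = 42608/5 (p = -1/5*(-42608) = 42608/5 ≈ 8521.6)
p - V = 42608/5 - 1*(-17006) = 42608/5 + 17006 = 127638/5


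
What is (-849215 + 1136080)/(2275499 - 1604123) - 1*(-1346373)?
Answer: 903922806113/671376 ≈ 1.3464e+6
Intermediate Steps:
(-849215 + 1136080)/(2275499 - 1604123) - 1*(-1346373) = 286865/671376 + 1346373 = 903922806113/671376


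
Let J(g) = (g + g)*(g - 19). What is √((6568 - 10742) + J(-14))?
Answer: 5*I*√130 ≈ 57.009*I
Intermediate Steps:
J(g) = 2*g*(-19 + g) (J(g) = (2*g)*(-19 + g) = 2*g*(-19 + g))
√((6568 - 10742) + J(-14)) = √((6568 - 10742) + 2*(-14)*(-19 - 14)) = √(-4174 + 2*(-14)*(-33)) = √(-4174 + 924) = √(-3250) = 5*I*√130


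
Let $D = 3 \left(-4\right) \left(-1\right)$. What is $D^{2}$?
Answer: $144$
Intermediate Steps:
$D = 12$ ($D = \left(-12\right) \left(-1\right) = 12$)
$D^{2} = 12^{2} = 144$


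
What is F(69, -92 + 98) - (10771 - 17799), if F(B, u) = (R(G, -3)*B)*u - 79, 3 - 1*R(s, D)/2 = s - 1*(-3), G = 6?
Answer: 1981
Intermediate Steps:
R(s, D) = -2*s (R(s, D) = 6 - 2*(s - 1*(-3)) = 6 - 2*(s + 3) = 6 - 2*(3 + s) = 6 + (-6 - 2*s) = -2*s)
F(B, u) = -79 - 12*B*u (F(B, u) = ((-2*6)*B)*u - 79 = (-12*B)*u - 79 = -12*B*u - 79 = -79 - 12*B*u)
F(69, -92 + 98) - (10771 - 17799) = (-79 - 12*69*(-92 + 98)) - (10771 - 17799) = (-79 - 12*69*6) - 1*(-7028) = (-79 - 4968) + 7028 = -5047 + 7028 = 1981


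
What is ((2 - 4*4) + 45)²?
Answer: 961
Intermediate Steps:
((2 - 4*4) + 45)² = ((2 - 16) + 45)² = (-14 + 45)² = 31² = 961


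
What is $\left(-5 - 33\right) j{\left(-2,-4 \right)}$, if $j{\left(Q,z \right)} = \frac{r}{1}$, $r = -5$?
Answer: $190$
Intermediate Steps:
$j{\left(Q,z \right)} = -5$ ($j{\left(Q,z \right)} = - \frac{5}{1} = \left(-5\right) 1 = -5$)
$\left(-5 - 33\right) j{\left(-2,-4 \right)} = \left(-5 - 33\right) \left(-5\right) = \left(-38\right) \left(-5\right) = 190$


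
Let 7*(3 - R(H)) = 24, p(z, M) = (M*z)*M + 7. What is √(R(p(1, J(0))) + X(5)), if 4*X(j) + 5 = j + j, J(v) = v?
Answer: √161/14 ≈ 0.90633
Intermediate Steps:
p(z, M) = 7 + z*M² (p(z, M) = z*M² + 7 = 7 + z*M²)
R(H) = -3/7 (R(H) = 3 - ⅐*24 = 3 - 24/7 = -3/7)
X(j) = -5/4 + j/2 (X(j) = -5/4 + (j + j)/4 = -5/4 + (2*j)/4 = -5/4 + j/2)
√(R(p(1, J(0))) + X(5)) = √(-3/7 + (-5/4 + (½)*5)) = √(-3/7 + (-5/4 + 5/2)) = √(-3/7 + 5/4) = √(23/28) = √161/14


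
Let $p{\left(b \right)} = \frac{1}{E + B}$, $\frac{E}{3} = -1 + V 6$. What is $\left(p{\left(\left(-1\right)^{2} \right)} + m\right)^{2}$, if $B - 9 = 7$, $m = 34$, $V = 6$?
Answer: $\frac{16933225}{14641} \approx 1156.6$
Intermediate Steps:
$E = 105$ ($E = 3 \left(-1 + 6 \cdot 6\right) = 3 \left(-1 + 36\right) = 3 \cdot 35 = 105$)
$B = 16$ ($B = 9 + 7 = 16$)
$p{\left(b \right)} = \frac{1}{121}$ ($p{\left(b \right)} = \frac{1}{105 + 16} = \frac{1}{121}$)
$\left(p{\left(\left(-1\right)^{2} \right)} + m\right)^{2} = \left(\frac{1}{121} + 34\right)^{2} = \left(\frac{4115}{121}\right)^{2} = \frac{16933225}{14641}$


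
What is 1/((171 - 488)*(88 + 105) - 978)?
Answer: -1/62159 ≈ -1.6088e-5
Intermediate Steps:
1/((171 - 488)*(88 + 105) - 978) = 1/(-317*193 - 978) = 1/(-61181 - 978) = 1/(-62159) = -1/62159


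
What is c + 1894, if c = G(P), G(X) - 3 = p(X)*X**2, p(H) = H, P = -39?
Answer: -57422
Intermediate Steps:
G(X) = 3 + X**3 (G(X) = 3 + X*X**2 = 3 + X**3)
c = -59316 (c = 3 + (-39)**3 = 3 - 59319 = -59316)
c + 1894 = -59316 + 1894 = -57422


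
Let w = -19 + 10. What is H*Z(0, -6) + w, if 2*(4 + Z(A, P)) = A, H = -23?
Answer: 83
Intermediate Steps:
w = -9
Z(A, P) = -4 + A/2
H*Z(0, -6) + w = -23*(-4 + (1/2)*0) - 9 = -23*(-4 + 0) - 9 = -23*(-4) - 9 = 92 - 9 = 83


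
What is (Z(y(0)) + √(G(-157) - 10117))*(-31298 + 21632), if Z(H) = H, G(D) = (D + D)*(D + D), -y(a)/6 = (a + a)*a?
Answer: -28998*√9831 ≈ -2.8752e+6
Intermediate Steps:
y(a) = -12*a² (y(a) = -6*(a + a)*a = -6*2*a*a = -12*a²)
G(D) = 4*D² (G(D) = (2*D)*(2*D) = 4*D²)
(Z(y(0)) + √(G(-157) - 10117))*(-31298 + 21632) = (-12*0² + √(4*(-157)² - 10117))*(-31298 + 21632) = (-12*0 + √(4*24649 - 10117))*(-9666) = (0 + √(98596 - 10117))*(-9666) = (0 + √88479)*(-9666) = (0 + 3*√9831)*(-9666) = (3*√9831)*(-9666) = -28998*√9831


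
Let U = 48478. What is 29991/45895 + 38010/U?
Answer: 1599186324/1112448905 ≈ 1.4375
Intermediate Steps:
29991/45895 + 38010/U = 29991/45895 + 38010/48478 = 29991*(1/45895) + 38010*(1/48478) = 29991/45895 + 19005/24239 = 1599186324/1112448905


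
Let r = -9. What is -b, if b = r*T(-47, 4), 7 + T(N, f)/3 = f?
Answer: -81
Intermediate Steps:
T(N, f) = -21 + 3*f
b = 81 (b = -9*(-21 + 3*4) = -9*(-21 + 12) = -9*(-9) = 81)
-b = -1*81 = -81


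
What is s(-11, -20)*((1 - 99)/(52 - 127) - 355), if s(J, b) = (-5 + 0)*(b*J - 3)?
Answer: 5756359/15 ≈ 3.8376e+5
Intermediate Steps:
s(J, b) = 15 - 5*J*b (s(J, b) = -5*(J*b - 3) = -5*(-3 + J*b) = 15 - 5*J*b)
s(-11, -20)*((1 - 99)/(52 - 127) - 355) = (15 - 5*(-11)*(-20))*((1 - 99)/(52 - 127) - 355) = (15 - 1100)*(-98/(-75) - 355) = -1085*(-98*(-1/75) - 355) = -1085*(98/75 - 355) = -1085*(-26527/75) = 5756359/15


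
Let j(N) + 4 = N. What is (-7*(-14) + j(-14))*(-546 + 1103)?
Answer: 44560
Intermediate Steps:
j(N) = -4 + N
(-7*(-14) + j(-14))*(-546 + 1103) = (-7*(-14) + (-4 - 14))*(-546 + 1103) = (98 - 18)*557 = 80*557 = 44560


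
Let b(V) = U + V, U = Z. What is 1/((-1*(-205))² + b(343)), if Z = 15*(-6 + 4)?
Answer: 1/42338 ≈ 2.3619e-5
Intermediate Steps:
Z = -30 (Z = 15*(-2) = -30)
U = -30
b(V) = -30 + V
1/((-1*(-205))² + b(343)) = 1/((-1*(-205))² + (-30 + 343)) = 1/(205² + 313) = 1/(42025 + 313) = 1/42338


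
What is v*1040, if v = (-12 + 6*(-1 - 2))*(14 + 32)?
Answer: -1435200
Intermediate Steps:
v = -1380 (v = (-12 + 6*(-3))*46 = (-12 - 18)*46 = -30*46 = -1380)
v*1040 = -1380*1040 = -1435200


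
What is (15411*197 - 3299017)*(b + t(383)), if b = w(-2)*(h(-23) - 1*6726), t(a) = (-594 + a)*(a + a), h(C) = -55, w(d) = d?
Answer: 38948235200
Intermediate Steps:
t(a) = 2*a*(-594 + a) (t(a) = (-594 + a)*(2*a) = 2*a*(-594 + a))
b = 13562 (b = -2*(-55 - 1*6726) = -2*(-55 - 6726) = -2*(-6781) = 13562)
(15411*197 - 3299017)*(b + t(383)) = (15411*197 - 3299017)*(13562 + 2*383*(-594 + 383)) = (3035967 - 3299017)*(13562 + 2*383*(-211)) = -263050*(13562 - 161626) = -263050*(-148064) = 38948235200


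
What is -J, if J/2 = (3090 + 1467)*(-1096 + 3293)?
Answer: -20023458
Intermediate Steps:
J = 20023458 (J = 2*((3090 + 1467)*(-1096 + 3293)) = 2*(4557*2197) = 2*10011729 = 20023458)
-J = -1*20023458 = -20023458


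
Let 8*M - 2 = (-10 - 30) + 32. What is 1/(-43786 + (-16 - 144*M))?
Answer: -1/43694 ≈ -2.2886e-5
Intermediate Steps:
M = -3/4 (M = 1/4 + ((-10 - 30) + 32)/8 = 1/4 + (-40 + 32)/8 = 1/4 + (1/8)*(-8) = 1/4 - 1 = -3/4 ≈ -0.75000)
1/(-43786 + (-16 - 144*M)) = 1/(-43786 + (-16 - 144*(-3/4))) = 1/(-43786 + (-16 + 108)) = 1/(-43786 + 92) = 1/(-43694) = -1/43694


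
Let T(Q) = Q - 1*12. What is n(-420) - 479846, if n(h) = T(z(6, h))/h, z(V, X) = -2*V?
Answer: -16794608/35 ≈ -4.7985e+5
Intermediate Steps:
T(Q) = -12 + Q (T(Q) = Q - 12 = -12 + Q)
n(h) = -24/h (n(h) = (-12 - 2*6)/h = (-12 - 12)/h = -24/h)
n(-420) - 479846 = -24/(-420) - 479846 = -24*(-1/420) - 479846 = 2/35 - 479846 = -16794608/35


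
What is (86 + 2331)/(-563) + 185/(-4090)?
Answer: -1997937/460534 ≈ -4.3383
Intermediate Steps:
(86 + 2331)/(-563) + 185/(-4090) = 2417*(-1/563) + 185*(-1/4090) = -2417/563 - 37/818 = -1997937/460534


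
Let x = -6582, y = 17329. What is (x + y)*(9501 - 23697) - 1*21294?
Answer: -152585706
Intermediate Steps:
(x + y)*(9501 - 23697) - 1*21294 = (-6582 + 17329)*(9501 - 23697) - 1*21294 = 10747*(-14196) - 21294 = -152564412 - 21294 = -152585706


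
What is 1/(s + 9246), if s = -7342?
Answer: 1/1904 ≈ 0.00052521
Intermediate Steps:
1/(s + 9246) = 1/(-7342 + 9246) = 1/1904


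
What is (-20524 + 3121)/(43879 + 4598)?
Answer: -5801/16159 ≈ -0.35899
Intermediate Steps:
(-20524 + 3121)/(43879 + 4598) = -17403/48477 = -17403*1/48477 = -5801/16159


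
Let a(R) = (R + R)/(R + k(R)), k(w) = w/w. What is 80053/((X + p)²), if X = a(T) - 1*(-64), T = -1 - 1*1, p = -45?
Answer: 80053/529 ≈ 151.33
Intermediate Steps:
k(w) = 1
T = -2 (T = -1 - 1 = -2)
a(R) = 2*R/(1 + R) (a(R) = (R + R)/(R + 1) = (2*R)/(1 + R) = 2*R/(1 + R))
X = 68 (X = 2*(-2)/(1 - 2) - 1*(-64) = 2*(-2)/(-1) + 64 = 2*(-2)*(-1) + 64 = 4 + 64 = 68)
80053/((X + p)²) = 80053/((68 - 45)²) = 80053/(23²) = 80053/529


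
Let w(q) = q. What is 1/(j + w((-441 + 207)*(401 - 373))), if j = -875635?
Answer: -1/882187 ≈ -1.1335e-6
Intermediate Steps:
1/(j + w((-441 + 207)*(401 - 373))) = 1/(-875635 + (-441 + 207)*(401 - 373)) = 1/(-875635 - 234*28) = 1/(-875635 - 6552) = 1/(-882187) = -1/882187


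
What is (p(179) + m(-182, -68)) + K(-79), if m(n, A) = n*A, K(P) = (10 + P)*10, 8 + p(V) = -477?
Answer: 11201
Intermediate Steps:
p(V) = -485 (p(V) = -8 - 477 = -485)
K(P) = 100 + 10*P
m(n, A) = A*n
(p(179) + m(-182, -68)) + K(-79) = (-485 - 68*(-182)) + (100 + 10*(-79)) = (-485 + 12376) + (100 - 790) = 11891 - 690 = 11201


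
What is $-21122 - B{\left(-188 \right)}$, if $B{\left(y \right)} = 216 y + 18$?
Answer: $19468$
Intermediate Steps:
$B{\left(y \right)} = 18 + 216 y$
$-21122 - B{\left(-188 \right)} = -21122 - \left(18 + 216 \left(-188\right)\right) = -21122 - \left(18 - 40608\right) = -21122 - -40590 = -21122 + 40590 = 19468$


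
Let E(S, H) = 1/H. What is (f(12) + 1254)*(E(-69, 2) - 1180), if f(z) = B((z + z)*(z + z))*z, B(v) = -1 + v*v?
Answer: -4697422443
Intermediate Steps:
B(v) = -1 + v**2
f(z) = z*(-1 + 16*z**4) (f(z) = (-1 + ((z + z)*(z + z))**2)*z = (-1 + ((2*z)*(2*z))**2)*z = (-1 + (4*z**2)**2)*z = (-1 + 16*z**4)*z = z*(-1 + 16*z**4))
(f(12) + 1254)*(E(-69, 2) - 1180) = ((-1*12 + 16*12**5) + 1254)*(1/2 - 1180) = ((-12 + 16*248832) + 1254)*(1/2 - 1180) = ((-12 + 3981312) + 1254)*(-2359/2) = (3981300 + 1254)*(-2359/2) = 3982554*(-2359/2) = -4697422443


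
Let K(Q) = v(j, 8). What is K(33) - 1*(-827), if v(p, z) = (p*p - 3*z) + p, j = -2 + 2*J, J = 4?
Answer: 845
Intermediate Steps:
j = 6 (j = -2 + 2*4 = -2 + 8 = 6)
v(p, z) = p + p**2 - 3*z (v(p, z) = (p**2 - 3*z) + p = p + p**2 - 3*z)
K(Q) = 18 (K(Q) = 6 + 6**2 - 3*8 = 6 + 36 - 24 = 18)
K(33) - 1*(-827) = 18 - 1*(-827) = 18 + 827 = 845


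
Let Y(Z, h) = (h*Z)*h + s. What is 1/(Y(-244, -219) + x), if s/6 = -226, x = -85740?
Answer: -1/11789580 ≈ -8.4821e-8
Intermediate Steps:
s = -1356 (s = 6*(-226) = -1356)
Y(Z, h) = -1356 + Z*h² (Y(Z, h) = (h*Z)*h - 1356 = (Z*h)*h - 1356 = Z*h² - 1356 = -1356 + Z*h²)
1/(Y(-244, -219) + x) = 1/((-1356 - 244*(-219)²) - 85740) = 1/((-1356 - 244*47961) - 85740) = 1/((-1356 - 11702484) - 85740) = 1/(-11703840 - 85740) = 1/(-11789580) = -1/11789580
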